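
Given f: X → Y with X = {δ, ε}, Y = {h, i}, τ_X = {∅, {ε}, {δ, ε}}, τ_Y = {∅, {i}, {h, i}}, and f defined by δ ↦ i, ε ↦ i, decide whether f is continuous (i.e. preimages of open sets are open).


f IS continuous.

Compute f^{-1}(U) for each U ∈ τ_Y:
  U = ∅: f^{-1}(U) = ∅ ∈ τ_X ✓.
  U = {i}: f^{-1}(U) = {δ, ε} ∈ τ_X ✓.
  U = {h, i}: f^{-1}(U) = {δ, ε} ∈ τ_X ✓.
Every preimage lies in τ_X, so f IS continuous.


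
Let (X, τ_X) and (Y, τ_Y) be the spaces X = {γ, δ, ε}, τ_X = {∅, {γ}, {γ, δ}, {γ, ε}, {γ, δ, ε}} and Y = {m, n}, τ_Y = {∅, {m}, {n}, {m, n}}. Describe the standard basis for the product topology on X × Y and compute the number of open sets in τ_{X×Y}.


Basis B = {∅ × ∅, {γ} × {m}, {γ} × {n}, {γ} × {m, n}, {γ, δ} × {m}, {γ, ε} × {m}, {γ, δ} × {n}, {γ, ε} × {n}, {γ, δ, ε} × {m}, {γ, δ, ε} × {n}, {γ, δ} × {m, n}, {γ, ε} × {m, n}, {γ, δ, ε} × {m, n}}; |τ_{X×Y}| = 25.

Enumerate products U × V with U ∈ τ_X, V ∈ τ_Y (deduplicated):
  ∅ × ∅ = {} (∅)
  {γ} × {m} = {(γ,m)}
  {γ} × {n} = {(γ,n)}
  {γ} × {m, n} = {(γ,m), (γ,n)}
  {γ, δ} × {m} = {(γ,m), (δ,m)}
  {γ, ε} × {m} = {(γ,m), (ε,m)}
  {γ, δ} × {n} = {(γ,n), (δ,n)}
  {γ, ε} × {n} = {(γ,n), (ε,n)}
  {γ, δ, ε} × {m} = {(γ,m), (δ,m), (ε,m)}
  {γ, δ, ε} × {n} = {(γ,n), (δ,n), (ε,n)}
  {γ, δ} × {m, n} = {(γ,m), (γ,n), (δ,m), (δ,n)}
  {γ, ε} × {m, n} = {(γ,m), (γ,n), (ε,m), (ε,n)}
  {γ, δ, ε} × {m, n} = {(γ,m), (γ,n), (δ,m), (δ,n), (ε,m), (ε,n)}
These 13 distinct sets form the basis B.
Close under arbitrary unions to get τ_{X×Y}; counting gives |τ_{X×Y}| = 25.


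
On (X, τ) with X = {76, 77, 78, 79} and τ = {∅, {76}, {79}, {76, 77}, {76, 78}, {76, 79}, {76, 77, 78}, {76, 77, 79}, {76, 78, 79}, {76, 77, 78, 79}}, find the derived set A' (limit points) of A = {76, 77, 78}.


A' = {77, 78}

For each x ∈ X, list the open sets U ∈ τ with x ∈ U, then check whether U ∩ (A ∖ {x}) ≠ ∅ for every such U.
  x = 76: open {76} ∋ x has {76} ∩ (A ∖ {76}) = ∅, so x is NOT a limit point.
  x = 77: opens ∋ x are {76, 77}, {76, 77, 78}, {76, 77, 79}, {76, 77, 78, 79}; each meets A ∖ {77}, so x IS a limit point.
  x = 78: opens ∋ x are {76, 78}, {76, 77, 78}, {76, 78, 79}, {76, 77, 78, 79}; each meets A ∖ {78}, so x IS a limit point.
  x = 79: open {79} ∋ x has {79} ∩ (A ∖ {79}) = ∅, so x is NOT a limit point.
Collecting: A' = {77, 78}.


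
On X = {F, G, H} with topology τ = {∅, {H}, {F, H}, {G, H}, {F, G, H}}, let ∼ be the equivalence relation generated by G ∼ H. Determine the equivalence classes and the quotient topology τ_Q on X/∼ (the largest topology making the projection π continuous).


X/∼ = {[F], [G=H]}; |τ_Q| = 3.

Equivalence classes: [F], [G=H].
Quotient map π: X → X/∼ sends F ↦ [F], G ↦ [G=H], H ↦ [G=H].
For each subset V ⊆ X/∼, compute π^{-1}(V) ⊆ X and check whether π^{-1}(V) ∈ τ. V is open in τ_Q iff π^{-1}(V) ∈ τ.
  V = {}: π^{-1}(V) = ∅ ∈ τ ✓.
  V = {[F]}: π^{-1}(V) = {F} ∉ τ ✗.
  V = {[G=H]}: π^{-1}(V) = {G, H} ∈ τ ✓.
  V = {[F], [G=H]}: π^{-1}(V) = {F, G, H} ∈ τ ✓.
Open sets in the quotient: τ_Q = {{}, {[G=H]}, {[F], [G=H]}} (3 elements).


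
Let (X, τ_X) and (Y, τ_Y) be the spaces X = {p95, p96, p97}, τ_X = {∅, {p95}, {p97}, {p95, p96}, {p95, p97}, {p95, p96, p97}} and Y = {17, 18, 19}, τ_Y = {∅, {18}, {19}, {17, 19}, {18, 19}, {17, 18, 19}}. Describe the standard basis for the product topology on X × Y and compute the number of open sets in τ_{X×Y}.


Basis B = {∅ × ∅, {p95} × {18}, {p95} × {19}, {p97} × {18}, {p97} × {19}, {p95} × {17, 19}, {p95} × {18, 19}, {p95, p96} × {18}, {p95, p97} × {18}, {p95, p96} × {19}, {p95, p97} × {19}, {p97} × {17, 19}, {p97} × {18, 19}, {p95} × {17, 18, 19}, {p95, p96, p97} × {18}, {p95, p96, p97} × {19}, {p97} × {17, 18, 19}, {p95, p96} × {17, 19}, {p95, p97} × {17, 19}, {p95, p96} × {18, 19}, {p95, p97} × {18, 19}, {p95, p96} × {17, 18, 19}, {p95, p97} × {17, 18, 19}, {p95, p96, p97} × {17, 19}, {p95, p96, p97} × {18, 19}, {p95, p96, p97} × {17, 18, 19}}; |τ_{X×Y}| = 108.

Enumerate products U × V with U ∈ τ_X, V ∈ τ_Y (deduplicated):
  ∅ × ∅ = {} (∅)
  {p95} × {18} = {(p95,18)}
  {p95} × {19} = {(p95,19)}
  {p97} × {18} = {(p97,18)}
  {p97} × {19} = {(p97,19)}
  {p95} × {17, 19} = {(p95,17), (p95,19)}
  {p95} × {18, 19} = {(p95,18), (p95,19)}
  {p95, p96} × {18} = {(p95,18), (p96,18)}
  {p95, p97} × {18} = {(p95,18), (p97,18)}
  {p95, p96} × {19} = {(p95,19), (p96,19)}
  {p95, p97} × {19} = {(p95,19), (p97,19)}
  {p97} × {17, 19} = {(p97,17), (p97,19)}
  {p97} × {18, 19} = {(p97,18), (p97,19)}
  {p95} × {17, 18, 19} = {(p95,17), (p95,18), (p95,19)}
  {p95, p96, p97} × {18} = {(p95,18), (p96,18), (p97,18)}
  {p95, p96, p97} × {19} = {(p95,19), (p96,19), (p97,19)}
  {p97} × {17, 18, 19} = {(p97,17), (p97,18), (p97,19)}
  {p95, p96} × {17, 19} = {(p95,17), (p95,19), (p96,17), (p96,19)}
  {p95, p97} × {17, 19} = {(p95,17), (p95,19), (p97,17), (p97,19)}
  {p95, p96} × {18, 19} = {(p95,18), (p95,19), (p96,18), (p96,19)}
  {p95, p97} × {18, 19} = {(p95,18), (p95,19), (p97,18), (p97,19)}
  {p95, p96} × {17, 18, 19} = {(p95,17), (p95,18), (p95,19), (p96,17), (p96,18), (p96,19)}
  {p95, p97} × {17, 18, 19} = {(p95,17), (p95,18), (p95,19), (p97,17), (p97,18), (p97,19)}
  {p95, p96, p97} × {17, 19} = {(p95,17), (p95,19), (p96,17), (p96,19), (p97,17), (p97,19)}
  {p95, p96, p97} × {18, 19} = {(p95,18), (p95,19), (p96,18), (p96,19), (p97,18), (p97,19)}
  {p95, p96, p97} × {17, 18, 19} = {(p95,17), (p95,18), (p95,19), (p96,17), (p96,18), (p96,19), (p97,17), (p97,18), (p97,19)}
These 26 distinct sets form the basis B.
Close under arbitrary unions to get τ_{X×Y}; counting gives |τ_{X×Y}| = 108.


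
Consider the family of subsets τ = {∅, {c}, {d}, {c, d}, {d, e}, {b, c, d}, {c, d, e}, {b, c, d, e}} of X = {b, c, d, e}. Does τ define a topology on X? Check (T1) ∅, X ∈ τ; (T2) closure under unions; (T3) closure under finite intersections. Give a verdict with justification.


τ IS a topology on X.

Axiom (T1): ∅ ∈ τ? Yes; X ∈ τ? Yes.
Axiom (T2/T3): check pairwise unions and intersections of members of τ.
All pairwise intersections and unions checked — each lies in τ. Therefore τ satisfies (T1), (T2), (T3): it IS a topology on X.


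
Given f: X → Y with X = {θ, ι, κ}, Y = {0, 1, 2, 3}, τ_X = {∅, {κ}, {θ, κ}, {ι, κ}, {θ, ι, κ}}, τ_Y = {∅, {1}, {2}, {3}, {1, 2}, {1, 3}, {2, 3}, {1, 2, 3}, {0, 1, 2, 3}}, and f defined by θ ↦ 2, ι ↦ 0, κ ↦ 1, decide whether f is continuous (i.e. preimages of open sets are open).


f is NOT continuous.

Compute f^{-1}(U) for each U ∈ τ_Y:
  U = ∅: f^{-1}(U) = ∅ ∈ τ_X ✓.
  U = {1}: f^{-1}(U) = {κ} ∈ τ_X ✓.
  U = {2}: f^{-1}(U) = {θ} ∉ τ_X ✗.
  U = {3}: f^{-1}(U) = ∅ ∈ τ_X ✓.
  U = {1, 2}: f^{-1}(U) = {θ, κ} ∈ τ_X ✓.
  U = {1, 3}: f^{-1}(U) = {κ} ∈ τ_X ✓.
  U = {2, 3}: f^{-1}(U) = {θ} ∉ τ_X ✗.
  U = {1, 2, 3}: f^{-1}(U) = {θ, κ} ∈ τ_X ✓.
  U = {0, 1, 2, 3}: f^{-1}(U) = {θ, ι, κ} ∈ τ_X ✓.
Found U = {2} with f^{-1}(U) = {θ} not in τ_X. Therefore f is NOT continuous.


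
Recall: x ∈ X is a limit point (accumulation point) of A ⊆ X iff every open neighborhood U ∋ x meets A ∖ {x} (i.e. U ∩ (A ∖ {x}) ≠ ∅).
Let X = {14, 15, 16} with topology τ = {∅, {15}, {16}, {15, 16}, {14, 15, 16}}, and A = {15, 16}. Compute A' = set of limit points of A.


A' = {14}

For each x ∈ X, list the open sets U ∈ τ with x ∈ U, then check whether U ∩ (A ∖ {x}) ≠ ∅ for every such U.
  x = 14: opens ∋ x are {14, 15, 16}; each meets A ∖ {14}, so x IS a limit point.
  x = 15: open {15} ∋ x has {15} ∩ (A ∖ {15}) = ∅, so x is NOT a limit point.
  x = 16: open {16} ∋ x has {16} ∩ (A ∖ {16}) = ∅, so x is NOT a limit point.
Collecting: A' = {14}.


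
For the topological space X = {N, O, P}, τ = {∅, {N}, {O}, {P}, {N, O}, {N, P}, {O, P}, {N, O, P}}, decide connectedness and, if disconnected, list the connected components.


(X, τ) is disconnected; components = [{N}, {O}, {P}].

Find clopen sets (U ∈ τ with X ∖ U ∈ τ):
  U = ∅, X ∖ U = {N, O, P} — both open, so U is clopen.
  U = {N}, X ∖ U = {O, P} — both open, so U is clopen.
  U = {O}, X ∖ U = {N, P} — both open, so U is clopen.
  U = {P}, X ∖ U = {N, O} — both open, so U is clopen.
  U = {N, O}, X ∖ U = {P} — both open, so U is clopen.
  U = {N, P}, X ∖ U = {O} — both open, so U is clopen.
  U = {O, P}, X ∖ U = {N} — both open, so U is clopen.
  U = {N, O, P}, X ∖ U = ∅ — both open, so U is clopen.
Nontrivial clopen(s) exist: e.g. {O}. So (X, τ) is disconnected.
Compute connected components by grouping points that agree on all clopens:
  component: {N}
  component: {O}
  component: {P}


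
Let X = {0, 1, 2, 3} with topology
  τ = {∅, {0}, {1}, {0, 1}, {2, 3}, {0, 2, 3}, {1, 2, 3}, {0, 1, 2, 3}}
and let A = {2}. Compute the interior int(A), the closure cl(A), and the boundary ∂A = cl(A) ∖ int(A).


int(A) = ∅, cl(A) = {2, 3}, ∂A = {2, 3}.

Closed sets in (X, τ) are complements of opens:
  closed(X, τ) = {∅, {0}, {1}, {0, 1}, {2, 3}, {0, 2, 3}, {1, 2, 3}, {0, 1, 2, 3}}.
int(A) = ⋃ {U ∈ τ : U ⊆ A}. Opens contained in A: ∅.
Taking the union of these: int(A) = ∅.
cl(A) = ⋂ {C closed : A ⊆ C}. Closed sets containing A: {2, 3}, {0, 2, 3}, {1, 2, 3}, {0, 1, 2, 3}.
Intersecting these: cl(A) = {2, 3}.
∂A = cl(A) ∖ int(A) = {2, 3} ∖ ∅ = {2, 3}.


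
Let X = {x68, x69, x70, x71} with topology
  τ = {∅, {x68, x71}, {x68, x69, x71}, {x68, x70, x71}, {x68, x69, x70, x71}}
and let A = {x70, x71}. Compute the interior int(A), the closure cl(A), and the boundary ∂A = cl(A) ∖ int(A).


int(A) = ∅, cl(A) = {x68, x69, x70, x71}, ∂A = {x68, x69, x70, x71}.

Closed sets in (X, τ) are complements of opens:
  closed(X, τ) = {∅, {x69}, {x70}, {x69, x70}, {x68, x69, x70, x71}}.
int(A) = ⋃ {U ∈ τ : U ⊆ A}. Opens contained in A: ∅.
Taking the union of these: int(A) = ∅.
cl(A) = ⋂ {C closed : A ⊆ C}. Closed sets containing A: {x68, x69, x70, x71}.
Intersecting these: cl(A) = {x68, x69, x70, x71}.
∂A = cl(A) ∖ int(A) = {x68, x69, x70, x71} ∖ ∅ = {x68, x69, x70, x71}.


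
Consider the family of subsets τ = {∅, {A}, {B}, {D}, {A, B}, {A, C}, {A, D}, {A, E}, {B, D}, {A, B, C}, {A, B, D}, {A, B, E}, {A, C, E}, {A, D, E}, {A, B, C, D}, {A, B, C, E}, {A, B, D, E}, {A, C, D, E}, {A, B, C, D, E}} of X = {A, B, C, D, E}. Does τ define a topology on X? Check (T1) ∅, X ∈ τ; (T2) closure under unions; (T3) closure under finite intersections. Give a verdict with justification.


τ is NOT a topology on X.

Axiom (T1): ∅ ∈ τ? Yes; X ∈ τ? Yes.
Axiom (T2/T3): check pairwise unions and intersections of members of τ.
Counterexample for (T2): {D} ∪ {A, C} = {A, C, D} ∉ τ. Therefore τ is NOT a topology.


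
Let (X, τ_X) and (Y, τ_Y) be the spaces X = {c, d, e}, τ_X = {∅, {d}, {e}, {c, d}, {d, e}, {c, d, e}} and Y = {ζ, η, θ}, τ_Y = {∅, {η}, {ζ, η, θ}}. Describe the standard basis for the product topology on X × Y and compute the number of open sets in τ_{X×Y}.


Basis B = {∅ × ∅, {d} × {η}, {e} × {η}, {c, d} × {η}, {d, e} × {η}, {c, d, e} × {η}, {d} × {ζ, η, θ}, {e} × {ζ, η, θ}, {c, d} × {ζ, η, θ}, {d, e} × {ζ, η, θ}, {c, d, e} × {ζ, η, θ}}; |τ_{X×Y}| = 18.

Enumerate products U × V with U ∈ τ_X, V ∈ τ_Y (deduplicated):
  ∅ × ∅ = {} (∅)
  {d} × {η} = {(d,η)}
  {e} × {η} = {(e,η)}
  {c, d} × {η} = {(c,η), (d,η)}
  {d, e} × {η} = {(d,η), (e,η)}
  {c, d, e} × {η} = {(c,η), (d,η), (e,η)}
  {d} × {ζ, η, θ} = {(d,ζ), (d,η), (d,θ)}
  {e} × {ζ, η, θ} = {(e,ζ), (e,η), (e,θ)}
  {c, d} × {ζ, η, θ} = {(c,ζ), (c,η), (c,θ), (d,ζ), (d,η), (d,θ)}
  {d, e} × {ζ, η, θ} = {(d,ζ), (d,η), (d,θ), (e,ζ), (e,η), (e,θ)}
  {c, d, e} × {ζ, η, θ} = {(c,ζ), (c,η), (c,θ), (d,ζ), (d,η), (d,θ), (e,ζ), (e,η), (e,θ)}
These 11 distinct sets form the basis B.
Close under arbitrary unions to get τ_{X×Y}; counting gives |τ_{X×Y}| = 18.


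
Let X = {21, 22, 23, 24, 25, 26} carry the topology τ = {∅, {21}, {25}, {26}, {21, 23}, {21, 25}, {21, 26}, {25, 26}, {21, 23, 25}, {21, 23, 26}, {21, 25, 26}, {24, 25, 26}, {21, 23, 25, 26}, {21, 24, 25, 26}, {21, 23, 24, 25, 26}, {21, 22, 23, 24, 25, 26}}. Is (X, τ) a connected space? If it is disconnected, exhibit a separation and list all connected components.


(X, τ) is connected.

Find clopen sets (U ∈ τ with X ∖ U ∈ τ):
  U = ∅, X ∖ U = {21, 22, 23, 24, 25, 26} — both open, so U is clopen.
  U = {21, 22, 23, 24, 25, 26}, X ∖ U = ∅ — both open, so U is clopen.
Only trivial clopens (∅ and X) exist, so (X, τ) is connected.
Compute connected components by grouping points that agree on all clopens:
  component: {21, 22, 23, 24, 25, 26}


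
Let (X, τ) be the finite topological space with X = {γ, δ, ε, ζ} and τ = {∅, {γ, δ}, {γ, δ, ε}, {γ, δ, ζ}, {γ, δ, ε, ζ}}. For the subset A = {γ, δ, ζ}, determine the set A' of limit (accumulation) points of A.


A' = {γ, δ, ε, ζ}

For each x ∈ X, list the open sets U ∈ τ with x ∈ U, then check whether U ∩ (A ∖ {x}) ≠ ∅ for every such U.
  x = γ: opens ∋ x are {γ, δ}, {γ, δ, ε}, {γ, δ, ζ}, {γ, δ, ε, ζ}; each meets A ∖ {γ}, so x IS a limit point.
  x = δ: opens ∋ x are {γ, δ}, {γ, δ, ε}, {γ, δ, ζ}, {γ, δ, ε, ζ}; each meets A ∖ {δ}, so x IS a limit point.
  x = ε: opens ∋ x are {γ, δ, ε}, {γ, δ, ε, ζ}; each meets A ∖ {ε}, so x IS a limit point.
  x = ζ: opens ∋ x are {γ, δ, ζ}, {γ, δ, ε, ζ}; each meets A ∖ {ζ}, so x IS a limit point.
Collecting: A' = {γ, δ, ε, ζ}.


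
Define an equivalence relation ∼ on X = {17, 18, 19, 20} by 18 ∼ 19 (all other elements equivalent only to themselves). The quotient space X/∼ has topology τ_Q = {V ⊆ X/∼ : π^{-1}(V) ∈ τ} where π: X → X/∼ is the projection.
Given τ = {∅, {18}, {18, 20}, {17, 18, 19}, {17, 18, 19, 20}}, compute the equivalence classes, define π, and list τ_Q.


X/∼ = {[17], [18=19], [20]}; |τ_Q| = 3.

Equivalence classes: [17], [18=19], [20].
Quotient map π: X → X/∼ sends 17 ↦ [17], 18 ↦ [18=19], 19 ↦ [18=19], 20 ↦ [20].
For each subset V ⊆ X/∼, compute π^{-1}(V) ⊆ X and check whether π^{-1}(V) ∈ τ. V is open in τ_Q iff π^{-1}(V) ∈ τ.
  V = {}: π^{-1}(V) = ∅ ∈ τ ✓.
  V = {[17]}: π^{-1}(V) = {17} ∉ τ ✗.
  V = {[18=19]}: π^{-1}(V) = {18, 19} ∉ τ ✗.
  V = {[17], [18=19]}: π^{-1}(V) = {17, 18, 19} ∈ τ ✓.
  V = {[20]}: π^{-1}(V) = {20} ∉ τ ✗.
  V = {[17], [20]}: π^{-1}(V) = {17, 20} ∉ τ ✗.
  V = {[18=19], [20]}: π^{-1}(V) = {18, 19, 20} ∉ τ ✗.
  V = {[17], [18=19], [20]}: π^{-1}(V) = {17, 18, 19, 20} ∈ τ ✓.
Open sets in the quotient: τ_Q = {{}, {[17], [18=19]}, {[17], [18=19], [20]}} (3 elements).


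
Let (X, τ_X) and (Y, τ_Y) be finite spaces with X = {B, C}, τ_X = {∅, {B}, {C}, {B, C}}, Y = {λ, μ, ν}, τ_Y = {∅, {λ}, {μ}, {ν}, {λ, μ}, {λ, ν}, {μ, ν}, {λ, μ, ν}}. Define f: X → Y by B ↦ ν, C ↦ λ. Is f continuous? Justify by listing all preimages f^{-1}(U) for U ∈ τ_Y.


f IS continuous.

Compute f^{-1}(U) for each U ∈ τ_Y:
  U = ∅: f^{-1}(U) = ∅ ∈ τ_X ✓.
  U = {λ}: f^{-1}(U) = {C} ∈ τ_X ✓.
  U = {μ}: f^{-1}(U) = ∅ ∈ τ_X ✓.
  U = {ν}: f^{-1}(U) = {B} ∈ τ_X ✓.
  U = {λ, μ}: f^{-1}(U) = {C} ∈ τ_X ✓.
  U = {λ, ν}: f^{-1}(U) = {B, C} ∈ τ_X ✓.
  U = {μ, ν}: f^{-1}(U) = {B} ∈ τ_X ✓.
  U = {λ, μ, ν}: f^{-1}(U) = {B, C} ∈ τ_X ✓.
Every preimage lies in τ_X, so f IS continuous.


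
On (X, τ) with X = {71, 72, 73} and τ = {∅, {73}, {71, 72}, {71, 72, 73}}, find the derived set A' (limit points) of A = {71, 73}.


A' = {72}

For each x ∈ X, list the open sets U ∈ τ with x ∈ U, then check whether U ∩ (A ∖ {x}) ≠ ∅ for every such U.
  x = 71: open {71, 72} ∋ x has {71, 72} ∩ (A ∖ {71}) = ∅, so x is NOT a limit point.
  x = 72: opens ∋ x are {71, 72}, {71, 72, 73}; each meets A ∖ {72}, so x IS a limit point.
  x = 73: open {73} ∋ x has {73} ∩ (A ∖ {73}) = ∅, so x is NOT a limit point.
Collecting: A' = {72}.


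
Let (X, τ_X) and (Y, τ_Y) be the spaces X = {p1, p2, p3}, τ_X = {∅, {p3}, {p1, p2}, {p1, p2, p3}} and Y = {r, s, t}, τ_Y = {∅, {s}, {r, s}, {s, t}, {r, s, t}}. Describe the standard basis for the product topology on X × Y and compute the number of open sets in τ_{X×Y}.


Basis B = {∅ × ∅, {p3} × {s}, {p1, p2} × {s}, {p3} × {r, s}, {p3} × {s, t}, {p1, p2, p3} × {s}, {p3} × {r, s, t}, {p1, p2} × {r, s}, {p1, p2} × {s, t}, {p1, p2} × {r, s, t}, {p1, p2, p3} × {r, s}, {p1, p2, p3} × {s, t}, {p1, p2, p3} × {r, s, t}}; |τ_{X×Y}| = 25.

Enumerate products U × V with U ∈ τ_X, V ∈ τ_Y (deduplicated):
  ∅ × ∅ = {} (∅)
  {p3} × {s} = {(p3,s)}
  {p1, p2} × {s} = {(p1,s), (p2,s)}
  {p3} × {r, s} = {(p3,r), (p3,s)}
  {p3} × {s, t} = {(p3,s), (p3,t)}
  {p1, p2, p3} × {s} = {(p1,s), (p2,s), (p3,s)}
  {p3} × {r, s, t} = {(p3,r), (p3,s), (p3,t)}
  {p1, p2} × {r, s} = {(p1,r), (p1,s), (p2,r), (p2,s)}
  {p1, p2} × {s, t} = {(p1,s), (p1,t), (p2,s), (p2,t)}
  {p1, p2} × {r, s, t} = {(p1,r), (p1,s), (p1,t), (p2,r), (p2,s), (p2,t)}
  {p1, p2, p3} × {r, s} = {(p1,r), (p1,s), (p2,r), (p2,s), (p3,r), (p3,s)}
  {p1, p2, p3} × {s, t} = {(p1,s), (p1,t), (p2,s), (p2,t), (p3,s), (p3,t)}
  {p1, p2, p3} × {r, s, t} = {(p1,r), (p1,s), (p1,t), (p2,r), (p2,s), (p2,t), (p3,r), (p3,s), (p3,t)}
These 13 distinct sets form the basis B.
Close under arbitrary unions to get τ_{X×Y}; counting gives |τ_{X×Y}| = 25.


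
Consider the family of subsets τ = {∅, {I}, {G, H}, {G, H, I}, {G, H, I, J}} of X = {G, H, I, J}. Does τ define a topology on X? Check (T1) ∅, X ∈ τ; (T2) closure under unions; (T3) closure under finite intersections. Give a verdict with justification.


τ IS a topology on X.

Axiom (T1): ∅ ∈ τ? Yes; X ∈ τ? Yes.
Axiom (T2/T3): check pairwise unions and intersections of members of τ.
All pairwise intersections and unions checked — each lies in τ. Therefore τ satisfies (T1), (T2), (T3): it IS a topology on X.


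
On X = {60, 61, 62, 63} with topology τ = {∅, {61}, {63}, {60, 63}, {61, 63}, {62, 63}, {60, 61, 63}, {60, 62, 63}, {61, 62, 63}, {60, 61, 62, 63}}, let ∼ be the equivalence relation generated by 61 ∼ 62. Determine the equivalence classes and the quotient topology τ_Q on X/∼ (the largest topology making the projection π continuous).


X/∼ = {[60], [61=62], [63]}; |τ_Q| = 5.

Equivalence classes: [60], [61=62], [63].
Quotient map π: X → X/∼ sends 60 ↦ [60], 61 ↦ [61=62], 62 ↦ [61=62], 63 ↦ [63].
For each subset V ⊆ X/∼, compute π^{-1}(V) ⊆ X and check whether π^{-1}(V) ∈ τ. V is open in τ_Q iff π^{-1}(V) ∈ τ.
  V = {}: π^{-1}(V) = ∅ ∈ τ ✓.
  V = {[60]}: π^{-1}(V) = {60} ∉ τ ✗.
  V = {[61=62]}: π^{-1}(V) = {61, 62} ∉ τ ✗.
  V = {[60], [61=62]}: π^{-1}(V) = {60, 61, 62} ∉ τ ✗.
  V = {[63]}: π^{-1}(V) = {63} ∈ τ ✓.
  V = {[60], [63]}: π^{-1}(V) = {60, 63} ∈ τ ✓.
  V = {[61=62], [63]}: π^{-1}(V) = {61, 62, 63} ∈ τ ✓.
  V = {[60], [61=62], [63]}: π^{-1}(V) = {60, 61, 62, 63} ∈ τ ✓.
Open sets in the quotient: τ_Q = {{}, {[63]}, {[60], [63]}, {[61=62], [63]}, {[60], [61=62], [63]}} (5 elements).


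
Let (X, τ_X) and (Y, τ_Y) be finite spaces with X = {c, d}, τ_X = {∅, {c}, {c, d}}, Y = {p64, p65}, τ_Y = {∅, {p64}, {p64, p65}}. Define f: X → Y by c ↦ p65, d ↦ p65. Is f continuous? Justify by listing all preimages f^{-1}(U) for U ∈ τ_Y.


f IS continuous.

Compute f^{-1}(U) for each U ∈ τ_Y:
  U = ∅: f^{-1}(U) = ∅ ∈ τ_X ✓.
  U = {p64}: f^{-1}(U) = ∅ ∈ τ_X ✓.
  U = {p64, p65}: f^{-1}(U) = {c, d} ∈ τ_X ✓.
Every preimage lies in τ_X, so f IS continuous.


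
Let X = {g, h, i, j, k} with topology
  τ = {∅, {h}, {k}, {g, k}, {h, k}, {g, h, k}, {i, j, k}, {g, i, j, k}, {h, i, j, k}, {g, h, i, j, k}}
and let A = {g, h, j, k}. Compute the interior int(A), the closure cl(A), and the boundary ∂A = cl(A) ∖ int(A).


int(A) = {g, h, k}, cl(A) = {g, h, i, j, k}, ∂A = {i, j}.

Closed sets in (X, τ) are complements of opens:
  closed(X, τ) = {∅, {g}, {h}, {g, h}, {i, j}, {g, i, j}, {h, i, j}, {g, h, i, j}, {g, i, j, k}, {g, h, i, j, k}}.
int(A) = ⋃ {U ∈ τ : U ⊆ A}. Opens contained in A: ∅, {h}, {k}, {g, k}, {h, k}, {g, h, k}.
Taking the union of these: int(A) = {g, h, k}.
cl(A) = ⋂ {C closed : A ⊆ C}. Closed sets containing A: {g, h, i, j, k}.
Intersecting these: cl(A) = {g, h, i, j, k}.
∂A = cl(A) ∖ int(A) = {g, h, i, j, k} ∖ {g, h, k} = {i, j}.


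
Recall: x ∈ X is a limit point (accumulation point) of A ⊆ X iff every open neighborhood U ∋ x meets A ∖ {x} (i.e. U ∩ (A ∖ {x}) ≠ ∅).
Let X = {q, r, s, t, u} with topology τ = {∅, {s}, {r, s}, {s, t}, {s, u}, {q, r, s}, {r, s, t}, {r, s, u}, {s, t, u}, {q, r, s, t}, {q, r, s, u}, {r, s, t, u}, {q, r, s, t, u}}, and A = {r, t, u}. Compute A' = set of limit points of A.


A' = {q}

For each x ∈ X, list the open sets U ∈ τ with x ∈ U, then check whether U ∩ (A ∖ {x}) ≠ ∅ for every such U.
  x = q: opens ∋ x are {q, r, s}, {q, r, s, t}, {q, r, s, u}, {q, r, s, t, u}; each meets A ∖ {q}, so x IS a limit point.
  x = r: open {r, s} ∋ x has {r, s} ∩ (A ∖ {r}) = ∅, so x is NOT a limit point.
  x = s: open {s} ∋ x has {s} ∩ (A ∖ {s}) = ∅, so x is NOT a limit point.
  x = t: open {s, t} ∋ x has {s, t} ∩ (A ∖ {t}) = ∅, so x is NOT a limit point.
  x = u: open {s, u} ∋ x has {s, u} ∩ (A ∖ {u}) = ∅, so x is NOT a limit point.
Collecting: A' = {q}.


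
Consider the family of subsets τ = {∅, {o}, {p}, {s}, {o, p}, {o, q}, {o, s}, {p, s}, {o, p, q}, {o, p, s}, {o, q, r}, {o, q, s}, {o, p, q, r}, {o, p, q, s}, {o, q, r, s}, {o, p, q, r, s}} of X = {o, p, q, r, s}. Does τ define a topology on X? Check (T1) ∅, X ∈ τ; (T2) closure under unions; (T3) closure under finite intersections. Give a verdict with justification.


τ IS a topology on X.

Axiom (T1): ∅ ∈ τ? Yes; X ∈ τ? Yes.
Axiom (T2/T3): check pairwise unions and intersections of members of τ.
All pairwise intersections and unions checked — each lies in τ. Therefore τ satisfies (T1), (T2), (T3): it IS a topology on X.


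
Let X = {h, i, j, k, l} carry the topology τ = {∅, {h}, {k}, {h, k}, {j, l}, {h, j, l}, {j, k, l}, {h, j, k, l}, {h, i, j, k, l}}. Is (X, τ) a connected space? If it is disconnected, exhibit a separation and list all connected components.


(X, τ) is connected.

Find clopen sets (U ∈ τ with X ∖ U ∈ τ):
  U = ∅, X ∖ U = {h, i, j, k, l} — both open, so U is clopen.
  U = {h, i, j, k, l}, X ∖ U = ∅ — both open, so U is clopen.
Only trivial clopens (∅ and X) exist, so (X, τ) is connected.
Compute connected components by grouping points that agree on all clopens:
  component: {h, i, j, k, l}


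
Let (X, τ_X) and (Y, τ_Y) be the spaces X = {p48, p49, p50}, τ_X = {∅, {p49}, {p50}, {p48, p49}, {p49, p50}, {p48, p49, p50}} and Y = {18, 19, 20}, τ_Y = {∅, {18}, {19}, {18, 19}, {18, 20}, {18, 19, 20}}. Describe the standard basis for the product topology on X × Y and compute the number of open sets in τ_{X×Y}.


Basis B = {∅ × ∅, {p49} × {18}, {p49} × {19}, {p50} × {18}, {p50} × {19}, {p48, p49} × {18}, {p48, p49} × {19}, {p49} × {18, 19}, {p49} × {18, 20}, {p49, p50} × {18}, {p49, p50} × {19}, {p50} × {18, 19}, {p50} × {18, 20}, {p48, p49, p50} × {18}, {p48, p49, p50} × {19}, {p49} × {18, 19, 20}, {p50} × {18, 19, 20}, {p48, p49} × {18, 19}, {p48, p49} × {18, 20}, {p49, p50} × {18, 19}, {p49, p50} × {18, 20}, {p48, p49} × {18, 19, 20}, {p48, p49, p50} × {18, 19}, {p48, p49, p50} × {18, 20}, {p49, p50} × {18, 19, 20}, {p48, p49, p50} × {18, 19, 20}}; |τ_{X×Y}| = 108.

Enumerate products U × V with U ∈ τ_X, V ∈ τ_Y (deduplicated):
  ∅ × ∅ = {} (∅)
  {p49} × {18} = {(p49,18)}
  {p49} × {19} = {(p49,19)}
  {p50} × {18} = {(p50,18)}
  {p50} × {19} = {(p50,19)}
  {p48, p49} × {18} = {(p48,18), (p49,18)}
  {p48, p49} × {19} = {(p48,19), (p49,19)}
  {p49} × {18, 19} = {(p49,18), (p49,19)}
  {p49} × {18, 20} = {(p49,18), (p49,20)}
  {p49, p50} × {18} = {(p49,18), (p50,18)}
  {p49, p50} × {19} = {(p49,19), (p50,19)}
  {p50} × {18, 19} = {(p50,18), (p50,19)}
  {p50} × {18, 20} = {(p50,18), (p50,20)}
  {p48, p49, p50} × {18} = {(p48,18), (p49,18), (p50,18)}
  {p48, p49, p50} × {19} = {(p48,19), (p49,19), (p50,19)}
  {p49} × {18, 19, 20} = {(p49,18), (p49,19), (p49,20)}
  {p50} × {18, 19, 20} = {(p50,18), (p50,19), (p50,20)}
  {p48, p49} × {18, 19} = {(p48,18), (p48,19), (p49,18), (p49,19)}
  {p48, p49} × {18, 20} = {(p48,18), (p48,20), (p49,18), (p49,20)}
  {p49, p50} × {18, 19} = {(p49,18), (p49,19), (p50,18), (p50,19)}
  {p49, p50} × {18, 20} = {(p49,18), (p49,20), (p50,18), (p50,20)}
  {p48, p49} × {18, 19, 20} = {(p48,18), (p48,19), (p48,20), (p49,18), (p49,19), (p49,20)}
  {p48, p49, p50} × {18, 19} = {(p48,18), (p48,19), (p49,18), (p49,19), (p50,18), (p50,19)}
  {p48, p49, p50} × {18, 20} = {(p48,18), (p48,20), (p49,18), (p49,20), (p50,18), (p50,20)}
  {p49, p50} × {18, 19, 20} = {(p49,18), (p49,19), (p49,20), (p50,18), (p50,19), (p50,20)}
  {p48, p49, p50} × {18, 19, 20} = {(p48,18), (p48,19), (p48,20), (p49,18), (p49,19), (p49,20), (p50,18), (p50,19), (p50,20)}
These 26 distinct sets form the basis B.
Close under arbitrary unions to get τ_{X×Y}; counting gives |τ_{X×Y}| = 108.


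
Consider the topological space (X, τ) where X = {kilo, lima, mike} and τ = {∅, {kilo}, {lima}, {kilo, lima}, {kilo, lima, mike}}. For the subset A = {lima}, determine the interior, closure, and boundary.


int(A) = {lima}, cl(A) = {lima, mike}, ∂A = {mike}.

Closed sets in (X, τ) are complements of opens:
  closed(X, τ) = {∅, {mike}, {kilo, mike}, {lima, mike}, {kilo, lima, mike}}.
int(A) = ⋃ {U ∈ τ : U ⊆ A}. Opens contained in A: ∅, {lima}.
Taking the union of these: int(A) = {lima}.
cl(A) = ⋂ {C closed : A ⊆ C}. Closed sets containing A: {lima, mike}, {kilo, lima, mike}.
Intersecting these: cl(A) = {lima, mike}.
∂A = cl(A) ∖ int(A) = {lima, mike} ∖ {lima} = {mike}.


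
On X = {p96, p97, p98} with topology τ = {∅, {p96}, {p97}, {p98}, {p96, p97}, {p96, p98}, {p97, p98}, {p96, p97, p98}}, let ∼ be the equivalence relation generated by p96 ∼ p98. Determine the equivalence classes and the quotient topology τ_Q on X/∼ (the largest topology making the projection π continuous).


X/∼ = {[p96=p98], [p97]}; |τ_Q| = 4.

Equivalence classes: [p96=p98], [p97].
Quotient map π: X → X/∼ sends p96 ↦ [p96=p98], p97 ↦ [p97], p98 ↦ [p96=p98].
For each subset V ⊆ X/∼, compute π^{-1}(V) ⊆ X and check whether π^{-1}(V) ∈ τ. V is open in τ_Q iff π^{-1}(V) ∈ τ.
  V = {}: π^{-1}(V) = ∅ ∈ τ ✓.
  V = {[p96=p98]}: π^{-1}(V) = {p96, p98} ∈ τ ✓.
  V = {[p97]}: π^{-1}(V) = {p97} ∈ τ ✓.
  V = {[p96=p98], [p97]}: π^{-1}(V) = {p96, p97, p98} ∈ τ ✓.
Open sets in the quotient: τ_Q = {{}, {[p96=p98]}, {[p97]}, {[p96=p98], [p97]}} (4 elements).


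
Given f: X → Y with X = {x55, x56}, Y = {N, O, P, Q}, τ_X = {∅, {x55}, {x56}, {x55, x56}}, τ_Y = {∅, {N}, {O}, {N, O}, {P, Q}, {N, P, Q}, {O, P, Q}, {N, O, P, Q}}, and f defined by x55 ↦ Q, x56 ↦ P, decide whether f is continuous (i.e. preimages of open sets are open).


f IS continuous.

Compute f^{-1}(U) for each U ∈ τ_Y:
  U = ∅: f^{-1}(U) = ∅ ∈ τ_X ✓.
  U = {N}: f^{-1}(U) = ∅ ∈ τ_X ✓.
  U = {O}: f^{-1}(U) = ∅ ∈ τ_X ✓.
  U = {N, O}: f^{-1}(U) = ∅ ∈ τ_X ✓.
  U = {P, Q}: f^{-1}(U) = {x55, x56} ∈ τ_X ✓.
  U = {N, P, Q}: f^{-1}(U) = {x55, x56} ∈ τ_X ✓.
  U = {O, P, Q}: f^{-1}(U) = {x55, x56} ∈ τ_X ✓.
  U = {N, O, P, Q}: f^{-1}(U) = {x55, x56} ∈ τ_X ✓.
Every preimage lies in τ_X, so f IS continuous.


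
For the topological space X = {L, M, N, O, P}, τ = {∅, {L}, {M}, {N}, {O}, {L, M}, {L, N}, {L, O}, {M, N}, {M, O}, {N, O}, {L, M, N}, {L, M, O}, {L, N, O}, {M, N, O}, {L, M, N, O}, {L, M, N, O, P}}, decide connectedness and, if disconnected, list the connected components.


(X, τ) is connected.

Find clopen sets (U ∈ τ with X ∖ U ∈ τ):
  U = ∅, X ∖ U = {L, M, N, O, P} — both open, so U is clopen.
  U = {L, M, N, O, P}, X ∖ U = ∅ — both open, so U is clopen.
Only trivial clopens (∅ and X) exist, so (X, τ) is connected.
Compute connected components by grouping points that agree on all clopens:
  component: {L, M, N, O, P}


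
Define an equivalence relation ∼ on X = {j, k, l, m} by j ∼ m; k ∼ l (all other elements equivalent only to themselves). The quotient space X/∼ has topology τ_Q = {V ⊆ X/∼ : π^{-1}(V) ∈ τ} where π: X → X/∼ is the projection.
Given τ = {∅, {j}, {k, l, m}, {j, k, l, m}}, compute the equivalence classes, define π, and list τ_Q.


X/∼ = {[j=m], [k=l]}; |τ_Q| = 2.

Equivalence classes: [j=m], [k=l].
Quotient map π: X → X/∼ sends j ↦ [j=m], k ↦ [k=l], l ↦ [k=l], m ↦ [j=m].
For each subset V ⊆ X/∼, compute π^{-1}(V) ⊆ X and check whether π^{-1}(V) ∈ τ. V is open in τ_Q iff π^{-1}(V) ∈ τ.
  V = {}: π^{-1}(V) = ∅ ∈ τ ✓.
  V = {[j=m]}: π^{-1}(V) = {j, m} ∉ τ ✗.
  V = {[k=l]}: π^{-1}(V) = {k, l} ∉ τ ✗.
  V = {[j=m], [k=l]}: π^{-1}(V) = {j, k, l, m} ∈ τ ✓.
Open sets in the quotient: τ_Q = {{}, {[j=m], [k=l]}} (2 elements).


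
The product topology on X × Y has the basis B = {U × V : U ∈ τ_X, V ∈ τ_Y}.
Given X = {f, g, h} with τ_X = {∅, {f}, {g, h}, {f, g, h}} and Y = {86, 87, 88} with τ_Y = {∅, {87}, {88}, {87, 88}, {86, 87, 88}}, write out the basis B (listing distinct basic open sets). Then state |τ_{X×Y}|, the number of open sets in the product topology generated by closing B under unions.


Basis B = {∅ × ∅, {f} × {87}, {f} × {88}, {f} × {87, 88}, {g, h} × {87}, {g, h} × {88}, {f} × {86, 87, 88}, {f, g, h} × {87}, {f, g, h} × {88}, {g, h} × {87, 88}, {f, g, h} × {87, 88}, {g, h} × {86, 87, 88}, {f, g, h} × {86, 87, 88}}; |τ_{X×Y}| = 25.

Enumerate products U × V with U ∈ τ_X, V ∈ τ_Y (deduplicated):
  ∅ × ∅ = {} (∅)
  {f} × {87} = {(f,87)}
  {f} × {88} = {(f,88)}
  {f} × {87, 88} = {(f,87), (f,88)}
  {g, h} × {87} = {(g,87), (h,87)}
  {g, h} × {88} = {(g,88), (h,88)}
  {f} × {86, 87, 88} = {(f,86), (f,87), (f,88)}
  {f, g, h} × {87} = {(f,87), (g,87), (h,87)}
  {f, g, h} × {88} = {(f,88), (g,88), (h,88)}
  {g, h} × {87, 88} = {(g,87), (g,88), (h,87), (h,88)}
  {f, g, h} × {87, 88} = {(f,87), (f,88), (g,87), (g,88), (h,87), (h,88)}
  {g, h} × {86, 87, 88} = {(g,86), (g,87), (g,88), (h,86), (h,87), (h,88)}
  {f, g, h} × {86, 87, 88} = {(f,86), (f,87), (f,88), (g,86), (g,87), (g,88), (h,86), (h,87), (h,88)}
These 13 distinct sets form the basis B.
Close under arbitrary unions to get τ_{X×Y}; counting gives |τ_{X×Y}| = 25.


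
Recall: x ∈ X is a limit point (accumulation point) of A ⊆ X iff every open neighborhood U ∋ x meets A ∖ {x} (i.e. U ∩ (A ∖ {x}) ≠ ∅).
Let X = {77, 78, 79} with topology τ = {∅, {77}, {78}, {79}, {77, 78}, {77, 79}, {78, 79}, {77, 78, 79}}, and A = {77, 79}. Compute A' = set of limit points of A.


A' = ∅

For each x ∈ X, list the open sets U ∈ τ with x ∈ U, then check whether U ∩ (A ∖ {x}) ≠ ∅ for every such U.
  x = 77: open {77} ∋ x has {77} ∩ (A ∖ {77}) = ∅, so x is NOT a limit point.
  x = 78: open {78} ∋ x has {78} ∩ (A ∖ {78}) = ∅, so x is NOT a limit point.
  x = 79: open {79} ∋ x has {79} ∩ (A ∖ {79}) = ∅, so x is NOT a limit point.
Collecting: A' = ∅.


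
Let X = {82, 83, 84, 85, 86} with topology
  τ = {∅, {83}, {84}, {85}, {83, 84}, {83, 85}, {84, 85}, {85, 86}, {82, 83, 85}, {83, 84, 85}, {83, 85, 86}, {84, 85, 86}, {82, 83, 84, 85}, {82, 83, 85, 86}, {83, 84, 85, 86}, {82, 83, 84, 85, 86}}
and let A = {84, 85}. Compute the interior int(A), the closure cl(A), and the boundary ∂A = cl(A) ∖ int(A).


int(A) = {84, 85}, cl(A) = {82, 84, 85, 86}, ∂A = {82, 86}.

Closed sets in (X, τ) are complements of opens:
  closed(X, τ) = {∅, {82}, {84}, {86}, {82, 83}, {82, 84}, {82, 86}, {84, 86}, {82, 83, 84}, {82, 83, 86}, {82, 84, 86}, {82, 85, 86}, {82, 83, 84, 86}, {82, 83, 85, 86}, {82, 84, 85, 86}, {82, 83, 84, 85, 86}}.
int(A) = ⋃ {U ∈ τ : U ⊆ A}. Opens contained in A: ∅, {84}, {85}, {84, 85}.
Taking the union of these: int(A) = {84, 85}.
cl(A) = ⋂ {C closed : A ⊆ C}. Closed sets containing A: {82, 84, 85, 86}, {82, 83, 84, 85, 86}.
Intersecting these: cl(A) = {82, 84, 85, 86}.
∂A = cl(A) ∖ int(A) = {82, 84, 85, 86} ∖ {84, 85} = {82, 86}.


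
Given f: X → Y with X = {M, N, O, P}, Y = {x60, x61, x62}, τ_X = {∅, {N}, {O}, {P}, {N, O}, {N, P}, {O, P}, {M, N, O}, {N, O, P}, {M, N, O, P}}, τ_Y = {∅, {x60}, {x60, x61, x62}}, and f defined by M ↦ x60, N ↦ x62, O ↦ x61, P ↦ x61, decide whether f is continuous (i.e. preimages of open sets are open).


f is NOT continuous.

Compute f^{-1}(U) for each U ∈ τ_Y:
  U = ∅: f^{-1}(U) = ∅ ∈ τ_X ✓.
  U = {x60}: f^{-1}(U) = {M} ∉ τ_X ✗.
  U = {x60, x61, x62}: f^{-1}(U) = {M, N, O, P} ∈ τ_X ✓.
Found U = {x60} with f^{-1}(U) = {M} not in τ_X. Therefore f is NOT continuous.


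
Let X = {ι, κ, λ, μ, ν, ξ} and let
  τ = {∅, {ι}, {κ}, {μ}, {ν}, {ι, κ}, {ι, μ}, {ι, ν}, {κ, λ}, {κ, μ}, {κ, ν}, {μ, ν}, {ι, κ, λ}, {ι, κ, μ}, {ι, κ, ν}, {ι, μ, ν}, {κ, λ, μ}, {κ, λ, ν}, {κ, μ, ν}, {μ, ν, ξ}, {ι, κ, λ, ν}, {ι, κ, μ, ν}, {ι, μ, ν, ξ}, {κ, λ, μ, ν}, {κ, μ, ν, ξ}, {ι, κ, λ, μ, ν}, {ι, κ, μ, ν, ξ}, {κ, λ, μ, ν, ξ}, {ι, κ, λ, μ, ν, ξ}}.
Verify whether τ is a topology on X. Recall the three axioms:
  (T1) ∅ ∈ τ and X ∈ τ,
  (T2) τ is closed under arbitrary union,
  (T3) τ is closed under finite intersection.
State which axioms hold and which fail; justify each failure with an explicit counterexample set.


τ is NOT a topology on X.

Axiom (T1): ∅ ∈ τ? Yes; X ∈ τ? Yes.
Axiom (T2/T3): check pairwise unions and intersections of members of τ.
Counterexample for (T2): {ι} ∪ {κ, λ, μ} = {ι, κ, λ, μ} ∉ τ. Therefore τ is NOT a topology.


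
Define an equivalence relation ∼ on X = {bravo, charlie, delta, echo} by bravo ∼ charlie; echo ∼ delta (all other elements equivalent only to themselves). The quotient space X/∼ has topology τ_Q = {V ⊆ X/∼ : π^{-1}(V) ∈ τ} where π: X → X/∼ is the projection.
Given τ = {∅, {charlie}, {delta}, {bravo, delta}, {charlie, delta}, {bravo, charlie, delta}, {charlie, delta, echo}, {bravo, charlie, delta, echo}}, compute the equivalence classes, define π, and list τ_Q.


X/∼ = {[bravo=charlie], [delta=echo]}; |τ_Q| = 2.

Equivalence classes: [bravo=charlie], [delta=echo].
Quotient map π: X → X/∼ sends bravo ↦ [bravo=charlie], charlie ↦ [bravo=charlie], delta ↦ [delta=echo], echo ↦ [delta=echo].
For each subset V ⊆ X/∼, compute π^{-1}(V) ⊆ X and check whether π^{-1}(V) ∈ τ. V is open in τ_Q iff π^{-1}(V) ∈ τ.
  V = {}: π^{-1}(V) = ∅ ∈ τ ✓.
  V = {[bravo=charlie]}: π^{-1}(V) = {bravo, charlie} ∉ τ ✗.
  V = {[delta=echo]}: π^{-1}(V) = {delta, echo} ∉ τ ✗.
  V = {[bravo=charlie], [delta=echo]}: π^{-1}(V) = {bravo, charlie, delta, echo} ∈ τ ✓.
Open sets in the quotient: τ_Q = {{}, {[bravo=charlie], [delta=echo]}} (2 elements).


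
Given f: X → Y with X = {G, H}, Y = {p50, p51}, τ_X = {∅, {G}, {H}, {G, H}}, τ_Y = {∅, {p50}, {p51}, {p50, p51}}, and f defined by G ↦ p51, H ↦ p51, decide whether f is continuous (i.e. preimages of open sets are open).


f IS continuous.

Compute f^{-1}(U) for each U ∈ τ_Y:
  U = ∅: f^{-1}(U) = ∅ ∈ τ_X ✓.
  U = {p50}: f^{-1}(U) = ∅ ∈ τ_X ✓.
  U = {p51}: f^{-1}(U) = {G, H} ∈ τ_X ✓.
  U = {p50, p51}: f^{-1}(U) = {G, H} ∈ τ_X ✓.
Every preimage lies in τ_X, so f IS continuous.


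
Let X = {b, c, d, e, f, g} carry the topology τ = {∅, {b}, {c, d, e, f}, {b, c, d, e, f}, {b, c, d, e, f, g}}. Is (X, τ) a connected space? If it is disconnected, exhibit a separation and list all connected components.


(X, τ) is connected.

Find clopen sets (U ∈ τ with X ∖ U ∈ τ):
  U = ∅, X ∖ U = {b, c, d, e, f, g} — both open, so U is clopen.
  U = {b, c, d, e, f, g}, X ∖ U = ∅ — both open, so U is clopen.
Only trivial clopens (∅ and X) exist, so (X, τ) is connected.
Compute connected components by grouping points that agree on all clopens:
  component: {b, c, d, e, f, g}


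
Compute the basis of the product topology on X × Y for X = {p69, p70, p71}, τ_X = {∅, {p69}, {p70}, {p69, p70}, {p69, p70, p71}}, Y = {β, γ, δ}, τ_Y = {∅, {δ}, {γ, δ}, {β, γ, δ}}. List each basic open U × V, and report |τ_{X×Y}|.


Basis B = {∅ × ∅, {p69} × {δ}, {p70} × {δ}, {p69} × {γ, δ}, {p69, p70} × {δ}, {p70} × {γ, δ}, {p69} × {β, γ, δ}, {p69, p70, p71} × {δ}, {p70} × {β, γ, δ}, {p69, p70} × {γ, δ}, {p69, p70} × {β, γ, δ}, {p69, p70, p71} × {γ, δ}, {p69, p70, p71} × {β, γ, δ}}; |τ_{X×Y}| = 30.

Enumerate products U × V with U ∈ τ_X, V ∈ τ_Y (deduplicated):
  ∅ × ∅ = {} (∅)
  {p69} × {δ} = {(p69,δ)}
  {p70} × {δ} = {(p70,δ)}
  {p69} × {γ, δ} = {(p69,γ), (p69,δ)}
  {p69, p70} × {δ} = {(p69,δ), (p70,δ)}
  {p70} × {γ, δ} = {(p70,γ), (p70,δ)}
  {p69} × {β, γ, δ} = {(p69,β), (p69,γ), (p69,δ)}
  {p69, p70, p71} × {δ} = {(p69,δ), (p70,δ), (p71,δ)}
  {p70} × {β, γ, δ} = {(p70,β), (p70,γ), (p70,δ)}
  {p69, p70} × {γ, δ} = {(p69,γ), (p69,δ), (p70,γ), (p70,δ)}
  {p69, p70} × {β, γ, δ} = {(p69,β), (p69,γ), (p69,δ), (p70,β), (p70,γ), (p70,δ)}
  {p69, p70, p71} × {γ, δ} = {(p69,γ), (p69,δ), (p70,γ), (p70,δ), (p71,γ), (p71,δ)}
  {p69, p70, p71} × {β, γ, δ} = {(p69,β), (p69,γ), (p69,δ), (p70,β), (p70,γ), (p70,δ), (p71,β), (p71,γ), (p71,δ)}
These 13 distinct sets form the basis B.
Close under arbitrary unions to get τ_{X×Y}; counting gives |τ_{X×Y}| = 30.


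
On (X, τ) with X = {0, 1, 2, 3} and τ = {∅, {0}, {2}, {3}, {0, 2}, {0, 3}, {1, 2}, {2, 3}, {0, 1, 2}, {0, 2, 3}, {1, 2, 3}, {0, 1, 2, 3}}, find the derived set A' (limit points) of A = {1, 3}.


A' = ∅

For each x ∈ X, list the open sets U ∈ τ with x ∈ U, then check whether U ∩ (A ∖ {x}) ≠ ∅ for every such U.
  x = 0: open {0} ∋ x has {0} ∩ (A ∖ {0}) = ∅, so x is NOT a limit point.
  x = 1: open {1, 2} ∋ x has {1, 2} ∩ (A ∖ {1}) = ∅, so x is NOT a limit point.
  x = 2: open {2} ∋ x has {2} ∩ (A ∖ {2}) = ∅, so x is NOT a limit point.
  x = 3: open {3} ∋ x has {3} ∩ (A ∖ {3}) = ∅, so x is NOT a limit point.
Collecting: A' = ∅.


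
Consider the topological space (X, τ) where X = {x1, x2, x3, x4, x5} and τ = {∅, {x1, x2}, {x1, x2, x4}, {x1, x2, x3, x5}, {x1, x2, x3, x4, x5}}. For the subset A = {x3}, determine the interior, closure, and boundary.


int(A) = ∅, cl(A) = {x3, x5}, ∂A = {x3, x5}.

Closed sets in (X, τ) are complements of opens:
  closed(X, τ) = {∅, {x4}, {x3, x5}, {x3, x4, x5}, {x1, x2, x3, x4, x5}}.
int(A) = ⋃ {U ∈ τ : U ⊆ A}. Opens contained in A: ∅.
Taking the union of these: int(A) = ∅.
cl(A) = ⋂ {C closed : A ⊆ C}. Closed sets containing A: {x3, x5}, {x3, x4, x5}, {x1, x2, x3, x4, x5}.
Intersecting these: cl(A) = {x3, x5}.
∂A = cl(A) ∖ int(A) = {x3, x5} ∖ ∅ = {x3, x5}.


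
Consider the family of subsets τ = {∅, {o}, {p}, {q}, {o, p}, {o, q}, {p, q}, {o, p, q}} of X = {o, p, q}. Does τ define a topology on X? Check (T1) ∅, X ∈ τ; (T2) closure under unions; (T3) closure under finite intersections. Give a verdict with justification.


τ IS a topology on X.

Axiom (T1): ∅ ∈ τ? Yes; X ∈ τ? Yes.
Axiom (T2/T3): check pairwise unions and intersections of members of τ.
All pairwise intersections and unions checked — each lies in τ. Therefore τ satisfies (T1), (T2), (T3): it IS a topology on X.
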